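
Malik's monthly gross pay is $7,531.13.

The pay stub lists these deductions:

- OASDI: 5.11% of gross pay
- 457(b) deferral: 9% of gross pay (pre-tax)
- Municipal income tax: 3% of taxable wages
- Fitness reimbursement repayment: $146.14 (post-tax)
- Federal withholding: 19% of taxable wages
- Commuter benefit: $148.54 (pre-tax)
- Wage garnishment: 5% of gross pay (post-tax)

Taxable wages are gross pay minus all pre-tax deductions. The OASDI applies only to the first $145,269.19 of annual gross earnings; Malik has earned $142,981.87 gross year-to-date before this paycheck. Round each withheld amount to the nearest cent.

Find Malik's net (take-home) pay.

Commuter benefit: $148.54
457(b) deferral: $7,531.13 × 0.09 = $677.80
Pre-tax total = $148.54 + $677.80 = $826.34
Taxable wages = $7,531.13 − $826.34 = $6,704.79
Federal withholding: $6,704.79 × 0.19 = $1,273.91
Municipal income tax: $6,704.79 × 0.03 = $201.14
OASDI: only $145,269.19 − $142,981.87 = $2,287.32 of this check is subject → $2,287.32 × 0.0511 = $116.88
Wage garnishment: $7,531.13 × 0.05 = $376.56
Fitness reimbursement repayment: $146.14
Total deductions = $148.54 + $677.80 + $1,273.91 + $201.14 + $116.88 + $376.56 + $146.14 = $2,940.97
Net pay = $7,531.13 − $2,940.97 = $4,590.16

$4,590.16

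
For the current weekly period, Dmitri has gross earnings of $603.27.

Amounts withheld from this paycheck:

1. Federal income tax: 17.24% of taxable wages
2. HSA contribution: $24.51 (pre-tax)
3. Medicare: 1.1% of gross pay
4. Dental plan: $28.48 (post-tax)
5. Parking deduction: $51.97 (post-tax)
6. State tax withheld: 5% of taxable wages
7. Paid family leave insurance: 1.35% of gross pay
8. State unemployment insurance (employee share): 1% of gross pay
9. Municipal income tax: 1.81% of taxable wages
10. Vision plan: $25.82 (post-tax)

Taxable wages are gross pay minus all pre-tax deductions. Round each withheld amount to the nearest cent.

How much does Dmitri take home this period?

$312.48

HSA contribution: $24.51
Taxable wages = $603.27 − $24.51 = $578.76
Federal income tax: $578.76 × 0.1724 = $99.78
State tax withheld: $578.76 × 0.05 = $28.94
Municipal income tax: $578.76 × 0.0181 = $10.48
Medicare: $603.27 × 0.011 = $6.64
Paid family leave insurance: $603.27 × 0.0135 = $8.14
State unemployment insurance (employee share): $603.27 × 0.01 = $6.03
Dental plan: $28.48
Parking deduction: $51.97
Vision plan: $25.82
Total deductions = $24.51 + $99.78 + $28.94 + $10.48 + $6.64 + $8.14 + $6.03 + $28.48 + $51.97 + $25.82 = $290.79
Net pay = $603.27 − $290.79 = $312.48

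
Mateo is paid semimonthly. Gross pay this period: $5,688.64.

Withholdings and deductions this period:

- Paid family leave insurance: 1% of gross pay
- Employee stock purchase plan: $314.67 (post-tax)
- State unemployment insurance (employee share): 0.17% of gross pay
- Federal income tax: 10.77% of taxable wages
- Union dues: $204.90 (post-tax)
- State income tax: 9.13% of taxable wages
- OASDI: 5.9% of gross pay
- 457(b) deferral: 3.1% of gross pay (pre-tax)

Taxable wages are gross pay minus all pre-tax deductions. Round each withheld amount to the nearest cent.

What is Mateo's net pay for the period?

$3,493.59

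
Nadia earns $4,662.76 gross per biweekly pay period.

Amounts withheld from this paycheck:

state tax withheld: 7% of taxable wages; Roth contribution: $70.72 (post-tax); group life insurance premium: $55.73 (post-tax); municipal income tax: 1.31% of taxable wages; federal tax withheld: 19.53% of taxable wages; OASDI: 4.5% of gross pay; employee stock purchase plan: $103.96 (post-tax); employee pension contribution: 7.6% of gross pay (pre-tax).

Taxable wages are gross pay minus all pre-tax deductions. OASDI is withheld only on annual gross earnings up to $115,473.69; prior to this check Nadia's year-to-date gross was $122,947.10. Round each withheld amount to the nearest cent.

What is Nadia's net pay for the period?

$2,878.52

Employee pension contribution: $4,662.76 × 0.076 = $354.37
Taxable wages = $4,662.76 − $354.37 = $4,308.39
Federal tax withheld: $4,308.39 × 0.1953 = $841.43
State tax withheld: $4,308.39 × 0.07 = $301.59
Municipal income tax: $4,308.39 × 0.0131 = $56.44
OASDI: annual cap $115,473.69 already reached (YTD $122,947.10), so $0.00
Employee stock purchase plan: $103.96
Group life insurance premium: $55.73
Roth contribution: $70.72
Total deductions = $354.37 + $841.43 + $301.59 + $56.44 + $0.00 + $103.96 + $55.73 + $70.72 = $1,784.24
Net pay = $4,662.76 − $1,784.24 = $2,878.52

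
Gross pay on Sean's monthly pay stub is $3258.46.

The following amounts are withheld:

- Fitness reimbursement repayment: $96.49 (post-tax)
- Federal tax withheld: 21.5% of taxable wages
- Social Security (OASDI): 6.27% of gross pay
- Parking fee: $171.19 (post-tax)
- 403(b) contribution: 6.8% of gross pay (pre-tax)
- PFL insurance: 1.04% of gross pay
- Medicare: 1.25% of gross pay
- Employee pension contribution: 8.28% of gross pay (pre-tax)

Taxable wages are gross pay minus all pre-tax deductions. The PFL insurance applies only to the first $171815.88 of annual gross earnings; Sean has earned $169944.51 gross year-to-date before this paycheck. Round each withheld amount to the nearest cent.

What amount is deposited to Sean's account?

$1639.98

Employee pension contribution: $3258.46 × 0.0828 = $269.80
403(b) contribution: $3258.46 × 0.068 = $221.58
Pre-tax total = $269.80 + $221.58 = $491.38
Taxable wages = $3258.46 − $491.38 = $2767.08
Federal tax withheld: $2767.08 × 0.215 = $594.92
PFL insurance: only $171815.88 − $169944.51 = $1871.37 of this check is subject → $1871.37 × 0.0104 = $19.46
Social Security (OASDI): $3258.46 × 0.0627 = $204.31
Medicare: $3258.46 × 0.0125 = $40.73
Fitness reimbursement repayment: $96.49
Parking fee: $171.19
Total deductions = $269.80 + $221.58 + $594.92 + $19.46 + $204.31 + $40.73 + $96.49 + $171.19 = $1618.48
Net pay = $3258.46 − $1618.48 = $1639.98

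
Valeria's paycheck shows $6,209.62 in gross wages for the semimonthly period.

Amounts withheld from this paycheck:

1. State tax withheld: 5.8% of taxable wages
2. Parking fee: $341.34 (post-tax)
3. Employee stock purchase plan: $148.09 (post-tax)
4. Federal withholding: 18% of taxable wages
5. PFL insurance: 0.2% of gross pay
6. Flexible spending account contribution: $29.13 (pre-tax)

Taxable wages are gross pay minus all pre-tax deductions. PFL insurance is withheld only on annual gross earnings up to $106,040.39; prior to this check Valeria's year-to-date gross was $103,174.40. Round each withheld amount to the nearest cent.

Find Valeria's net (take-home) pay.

Flexible spending account contribution: $29.13
Taxable wages = $6,209.62 − $29.13 = $6,180.49
State tax withheld: $6,180.49 × 0.058 = $358.47
Federal withholding: $6,180.49 × 0.18 = $1,112.49
PFL insurance: only $106,040.39 − $103,174.40 = $2,865.99 of this check is subject → $2,865.99 × 0.002 = $5.73
Employee stock purchase plan: $148.09
Parking fee: $341.34
Total deductions = $29.13 + $358.47 + $1,112.49 + $5.73 + $148.09 + $341.34 = $1,995.25
Net pay = $6,209.62 − $1,995.25 = $4,214.37

$4,214.37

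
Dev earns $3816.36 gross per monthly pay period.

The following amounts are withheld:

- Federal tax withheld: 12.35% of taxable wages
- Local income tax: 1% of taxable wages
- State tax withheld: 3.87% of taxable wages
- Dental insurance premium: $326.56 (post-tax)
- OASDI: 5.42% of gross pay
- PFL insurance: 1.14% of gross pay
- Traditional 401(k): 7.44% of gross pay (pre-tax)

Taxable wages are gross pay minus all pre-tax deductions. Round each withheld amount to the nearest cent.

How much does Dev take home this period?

$2347.23

Traditional 401(k): $3816.36 × 0.0744 = $283.94
Taxable wages = $3816.36 − $283.94 = $3532.42
State tax withheld: $3532.42 × 0.0387 = $136.70
Federal tax withheld: $3532.42 × 0.1235 = $436.25
Local income tax: $3532.42 × 0.01 = $35.32
OASDI: $3816.36 × 0.0542 = $206.85
PFL insurance: $3816.36 × 0.0114 = $43.51
Dental insurance premium: $326.56
Total deductions = $283.94 + $136.70 + $436.25 + $35.32 + $206.85 + $43.51 + $326.56 = $1469.13
Net pay = $3816.36 − $1469.13 = $2347.23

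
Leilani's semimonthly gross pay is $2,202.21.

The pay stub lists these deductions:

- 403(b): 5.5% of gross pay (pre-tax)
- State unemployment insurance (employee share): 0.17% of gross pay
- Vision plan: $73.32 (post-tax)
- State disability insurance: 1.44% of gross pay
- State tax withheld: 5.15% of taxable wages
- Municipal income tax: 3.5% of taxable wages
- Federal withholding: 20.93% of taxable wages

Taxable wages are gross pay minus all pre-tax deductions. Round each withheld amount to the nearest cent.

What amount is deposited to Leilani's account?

$1,356.73

403(b): $2,202.21 × 0.055 = $121.12
Taxable wages = $2,202.21 − $121.12 = $2,081.09
Municipal income tax: $2,081.09 × 0.035 = $72.84
Federal withholding: $2,081.09 × 0.2093 = $435.57
State tax withheld: $2,081.09 × 0.0515 = $107.18
State unemployment insurance (employee share): $2,202.21 × 0.0017 = $3.74
State disability insurance: $2,202.21 × 0.0144 = $31.71
Vision plan: $73.32
Total deductions = $121.12 + $72.84 + $435.57 + $107.18 + $3.74 + $31.71 + $73.32 = $845.48
Net pay = $2,202.21 − $845.48 = $1,356.73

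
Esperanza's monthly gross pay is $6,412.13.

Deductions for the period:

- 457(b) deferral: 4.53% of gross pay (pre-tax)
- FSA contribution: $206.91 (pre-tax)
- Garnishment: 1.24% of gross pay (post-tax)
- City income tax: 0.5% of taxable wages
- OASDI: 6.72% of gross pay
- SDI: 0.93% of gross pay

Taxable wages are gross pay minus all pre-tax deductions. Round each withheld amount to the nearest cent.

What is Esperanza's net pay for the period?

457(b) deferral: $6,412.13 × 0.0453 = $290.47
FSA contribution: $206.91
Pre-tax total = $290.47 + $206.91 = $497.38
Taxable wages = $6,412.13 − $497.38 = $5,914.75
City income tax: $5,914.75 × 0.005 = $29.57
SDI: $6,412.13 × 0.0093 = $59.63
OASDI: $6,412.13 × 0.0672 = $430.90
Garnishment: $6,412.13 × 0.0124 = $79.51
Total deductions = $290.47 + $206.91 + $29.57 + $59.63 + $430.90 + $79.51 = $1,096.99
Net pay = $6,412.13 − $1,096.99 = $5,315.14

$5,315.14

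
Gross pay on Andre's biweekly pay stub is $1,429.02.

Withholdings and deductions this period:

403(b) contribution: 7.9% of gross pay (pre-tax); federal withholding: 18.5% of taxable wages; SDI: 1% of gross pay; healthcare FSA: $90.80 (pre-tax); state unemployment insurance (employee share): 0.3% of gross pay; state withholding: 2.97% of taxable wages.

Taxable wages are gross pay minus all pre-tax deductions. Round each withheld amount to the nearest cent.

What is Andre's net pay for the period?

$943.67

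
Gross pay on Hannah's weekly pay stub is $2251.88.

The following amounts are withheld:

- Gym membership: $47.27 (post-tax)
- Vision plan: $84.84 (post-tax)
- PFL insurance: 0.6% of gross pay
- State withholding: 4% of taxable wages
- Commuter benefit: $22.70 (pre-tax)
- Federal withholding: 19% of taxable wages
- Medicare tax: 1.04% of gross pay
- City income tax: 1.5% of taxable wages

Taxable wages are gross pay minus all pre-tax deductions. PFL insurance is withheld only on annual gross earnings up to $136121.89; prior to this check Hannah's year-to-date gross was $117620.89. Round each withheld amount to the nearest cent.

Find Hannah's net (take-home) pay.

$1513.99

Commuter benefit: $22.70
Taxable wages = $2251.88 − $22.70 = $2229.18
Federal withholding: $2229.18 × 0.19 = $423.54
State withholding: $2229.18 × 0.04 = $89.17
City income tax: $2229.18 × 0.015 = $33.44
PFL insurance: cap not yet reached, full $2251.88 is subject → $2251.88 × 0.006 = $13.51
Medicare tax: $2251.88 × 0.0104 = $23.42
Gym membership: $47.27
Vision plan: $84.84
Total deductions = $22.70 + $423.54 + $89.17 + $33.44 + $13.51 + $23.42 + $47.27 + $84.84 = $737.89
Net pay = $2251.88 − $737.89 = $1513.99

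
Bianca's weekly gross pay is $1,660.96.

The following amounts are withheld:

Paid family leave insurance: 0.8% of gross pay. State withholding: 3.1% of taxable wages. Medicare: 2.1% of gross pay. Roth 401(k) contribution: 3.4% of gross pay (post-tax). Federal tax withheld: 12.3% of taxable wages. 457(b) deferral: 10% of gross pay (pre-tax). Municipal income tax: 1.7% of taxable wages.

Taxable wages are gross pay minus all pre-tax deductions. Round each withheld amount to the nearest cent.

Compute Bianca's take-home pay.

457(b) deferral: $1,660.96 × 0.1 = $166.10
Taxable wages = $1,660.96 − $166.10 = $1,494.86
Municipal income tax: $1,494.86 × 0.017 = $25.41
Federal tax withheld: $1,494.86 × 0.123 = $183.87
State withholding: $1,494.86 × 0.031 = $46.34
Paid family leave insurance: $1,660.96 × 0.008 = $13.29
Medicare: $1,660.96 × 0.021 = $34.88
Roth 401(k) contribution: $1,660.96 × 0.034 = $56.47
Total deductions = $166.10 + $25.41 + $183.87 + $46.34 + $13.29 + $34.88 + $56.47 = $526.36
Net pay = $1,660.96 − $526.36 = $1,134.60

$1,134.60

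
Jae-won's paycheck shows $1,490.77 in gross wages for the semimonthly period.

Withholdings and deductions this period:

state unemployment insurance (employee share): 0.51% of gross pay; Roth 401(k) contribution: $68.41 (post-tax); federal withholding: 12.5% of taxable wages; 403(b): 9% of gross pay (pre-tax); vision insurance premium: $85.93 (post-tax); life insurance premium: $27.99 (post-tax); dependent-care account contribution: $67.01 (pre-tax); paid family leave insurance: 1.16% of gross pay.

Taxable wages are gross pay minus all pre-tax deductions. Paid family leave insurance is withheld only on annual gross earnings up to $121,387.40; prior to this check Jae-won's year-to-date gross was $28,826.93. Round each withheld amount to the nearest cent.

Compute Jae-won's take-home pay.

403(b): $1,490.77 × 0.09 = $134.17
Dependent-care account contribution: $67.01
Pre-tax total = $134.17 + $67.01 = $201.18
Taxable wages = $1,490.77 − $201.18 = $1,289.59
Federal withholding: $1,289.59 × 0.125 = $161.20
Paid family leave insurance: cap not yet reached, full $1,490.77 is subject → $1,490.77 × 0.0116 = $17.29
State unemployment insurance (employee share): $1,490.77 × 0.0051 = $7.60
Vision insurance premium: $85.93
Life insurance premium: $27.99
Roth 401(k) contribution: $68.41
Total deductions = $134.17 + $67.01 + $161.20 + $17.29 + $7.60 + $85.93 + $27.99 + $68.41 = $569.60
Net pay = $1,490.77 − $569.60 = $921.17

$921.17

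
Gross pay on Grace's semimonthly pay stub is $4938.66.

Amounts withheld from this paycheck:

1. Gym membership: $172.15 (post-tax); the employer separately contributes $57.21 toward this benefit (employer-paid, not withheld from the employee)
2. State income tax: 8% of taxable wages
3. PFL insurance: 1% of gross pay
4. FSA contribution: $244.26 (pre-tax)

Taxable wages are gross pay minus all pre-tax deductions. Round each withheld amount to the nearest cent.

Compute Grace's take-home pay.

FSA contribution: $244.26
Taxable wages = $4938.66 − $244.26 = $4694.40
State income tax: $4694.40 × 0.08 = $375.55
PFL insurance: $4938.66 × 0.01 = $49.39
Gym membership: $172.15
(Employer's $57.21 toward gym membership is not withheld from the employee.)
Total deductions = $244.26 + $375.55 + $49.39 + $172.15 = $841.35
Net pay = $4938.66 − $841.35 = $4097.31

$4097.31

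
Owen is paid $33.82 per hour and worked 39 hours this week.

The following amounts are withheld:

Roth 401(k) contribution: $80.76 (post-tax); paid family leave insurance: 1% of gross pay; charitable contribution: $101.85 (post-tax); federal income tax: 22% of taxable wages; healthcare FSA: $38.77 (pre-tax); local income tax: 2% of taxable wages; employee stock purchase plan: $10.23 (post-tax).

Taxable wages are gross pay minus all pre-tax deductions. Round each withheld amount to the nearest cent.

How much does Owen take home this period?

Gross pay: 39 × $33.82 = $1,318.98
Healthcare FSA: $38.77
Taxable wages = $1,318.98 − $38.77 = $1,280.21
Local income tax: $1,280.21 × 0.02 = $25.60
Federal income tax: $1,280.21 × 0.22 = $281.65
Paid family leave insurance: $1,318.98 × 0.01 = $13.19
Roth 401(k) contribution: $80.76
Employee stock purchase plan: $10.23
Charitable contribution: $101.85
Total deductions = $38.77 + $25.60 + $281.65 + $13.19 + $80.76 + $10.23 + $101.85 = $552.05
Net pay = $1,318.98 − $552.05 = $766.93

$766.93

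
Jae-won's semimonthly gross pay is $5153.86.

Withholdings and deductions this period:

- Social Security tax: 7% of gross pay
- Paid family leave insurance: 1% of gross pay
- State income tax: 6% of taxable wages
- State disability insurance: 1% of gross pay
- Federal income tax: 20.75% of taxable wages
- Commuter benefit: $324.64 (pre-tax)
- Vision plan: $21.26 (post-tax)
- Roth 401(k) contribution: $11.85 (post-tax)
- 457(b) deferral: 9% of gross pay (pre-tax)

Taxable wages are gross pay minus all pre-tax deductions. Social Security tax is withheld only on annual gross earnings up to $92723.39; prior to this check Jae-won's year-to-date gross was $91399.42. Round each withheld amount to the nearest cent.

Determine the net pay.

$2968.77

Commuter benefit: $324.64
457(b) deferral: $5153.86 × 0.09 = $463.85
Pre-tax total = $324.64 + $463.85 = $788.49
Taxable wages = $5153.86 − $788.49 = $4365.37
State income tax: $4365.37 × 0.06 = $261.92
Federal income tax: $4365.37 × 0.2075 = $905.81
Social Security tax: only $92723.39 − $91399.42 = $1323.97 of this check is subject → $1323.97 × 0.07 = $92.68
State disability insurance: $5153.86 × 0.01 = $51.54
Paid family leave insurance: $5153.86 × 0.01 = $51.54
Vision plan: $21.26
Roth 401(k) contribution: $11.85
Total deductions = $324.64 + $463.85 + $261.92 + $905.81 + $92.68 + $51.54 + $51.54 + $21.26 + $11.85 = $2185.09
Net pay = $5153.86 − $2185.09 = $2968.77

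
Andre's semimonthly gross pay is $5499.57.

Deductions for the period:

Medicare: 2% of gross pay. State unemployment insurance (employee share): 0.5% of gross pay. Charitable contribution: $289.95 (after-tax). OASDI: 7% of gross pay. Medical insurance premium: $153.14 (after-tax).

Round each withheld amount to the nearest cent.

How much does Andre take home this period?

$4534.02

OASDI: $5499.57 × 0.07 = $384.97
Medicare: $5499.57 × 0.02 = $109.99
State unemployment insurance (employee share): $5499.57 × 0.005 = $27.50
Medical insurance premium: $153.14
Charitable contribution: $289.95
Total deductions = $384.97 + $109.99 + $27.50 + $153.14 + $289.95 = $965.55
Net pay = $5499.57 − $965.55 = $4534.02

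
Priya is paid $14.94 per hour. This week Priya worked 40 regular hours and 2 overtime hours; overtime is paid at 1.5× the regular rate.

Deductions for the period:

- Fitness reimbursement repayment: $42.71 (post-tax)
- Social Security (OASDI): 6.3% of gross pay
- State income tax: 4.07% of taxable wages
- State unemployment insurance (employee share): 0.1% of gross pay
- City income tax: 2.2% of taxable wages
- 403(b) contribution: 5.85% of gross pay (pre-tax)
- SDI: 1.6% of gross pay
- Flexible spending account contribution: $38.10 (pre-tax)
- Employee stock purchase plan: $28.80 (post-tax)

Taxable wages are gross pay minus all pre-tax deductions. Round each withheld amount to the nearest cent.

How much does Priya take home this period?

$408.30

Regular pay: 40 × $14.94 = $597.60
Overtime pay: 2 × $14.94 × 1.5 = $44.82
Gross pay = $597.60 + $44.82 = $642.42
Flexible spending account contribution: $38.10
403(b) contribution: $642.42 × 0.0585 = $37.58
Pre-tax total = $38.10 + $37.58 = $75.68
Taxable wages = $642.42 − $75.68 = $566.74
City income tax: $566.74 × 0.022 = $12.47
State income tax: $566.74 × 0.0407 = $23.07
State unemployment insurance (employee share): $642.42 × 0.001 = $0.64
Social Security (OASDI): $642.42 × 0.063 = $40.47
SDI: $642.42 × 0.016 = $10.28
Employee stock purchase plan: $28.80
Fitness reimbursement repayment: $42.71
Total deductions = $38.10 + $37.58 + $12.47 + $23.07 + $0.64 + $40.47 + $10.28 + $28.80 + $42.71 = $234.12
Net pay = $642.42 − $234.12 = $408.30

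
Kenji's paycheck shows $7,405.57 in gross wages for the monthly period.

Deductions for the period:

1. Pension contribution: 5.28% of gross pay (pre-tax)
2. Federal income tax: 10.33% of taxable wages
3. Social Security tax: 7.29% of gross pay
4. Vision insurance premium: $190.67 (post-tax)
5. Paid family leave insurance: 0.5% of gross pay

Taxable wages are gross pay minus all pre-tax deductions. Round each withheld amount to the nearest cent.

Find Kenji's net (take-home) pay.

Pension contribution: $7,405.57 × 0.0528 = $391.01
Taxable wages = $7,405.57 − $391.01 = $7,014.56
Federal income tax: $7,014.56 × 0.1033 = $724.60
Social Security tax: $7,405.57 × 0.0729 = $539.87
Paid family leave insurance: $7,405.57 × 0.005 = $37.03
Vision insurance premium: $190.67
Total deductions = $391.01 + $724.60 + $539.87 + $37.03 + $190.67 = $1,883.18
Net pay = $7,405.57 − $1,883.18 = $5,522.39

$5,522.39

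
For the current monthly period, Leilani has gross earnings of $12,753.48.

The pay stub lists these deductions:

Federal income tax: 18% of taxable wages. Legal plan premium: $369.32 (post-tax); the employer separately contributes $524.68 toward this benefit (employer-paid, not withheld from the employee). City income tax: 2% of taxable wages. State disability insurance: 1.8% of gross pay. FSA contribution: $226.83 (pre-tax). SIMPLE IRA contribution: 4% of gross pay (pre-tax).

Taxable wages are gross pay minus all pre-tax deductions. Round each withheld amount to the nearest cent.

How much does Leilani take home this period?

$9,014.33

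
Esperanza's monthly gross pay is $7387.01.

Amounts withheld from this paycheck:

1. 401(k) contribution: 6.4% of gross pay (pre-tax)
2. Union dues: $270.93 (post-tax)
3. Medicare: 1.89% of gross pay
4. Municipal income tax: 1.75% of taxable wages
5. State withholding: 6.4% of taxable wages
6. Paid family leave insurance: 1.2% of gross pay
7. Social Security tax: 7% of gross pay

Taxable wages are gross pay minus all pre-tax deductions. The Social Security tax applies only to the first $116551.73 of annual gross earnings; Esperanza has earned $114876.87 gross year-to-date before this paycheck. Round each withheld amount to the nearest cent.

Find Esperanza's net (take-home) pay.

$5734.31

401(k) contribution: $7387.01 × 0.064 = $472.77
Taxable wages = $7387.01 − $472.77 = $6914.24
Municipal income tax: $6914.24 × 0.0175 = $121.00
State withholding: $6914.24 × 0.064 = $442.51
Paid family leave insurance: $7387.01 × 0.012 = $88.64
Social Security tax: only $116551.73 − $114876.87 = $1674.86 of this check is subject → $1674.86 × 0.07 = $117.24
Medicare: $7387.01 × 0.0189 = $139.61
Union dues: $270.93
Total deductions = $472.77 + $121.00 + $442.51 + $88.64 + $117.24 + $139.61 + $270.93 = $1652.70
Net pay = $7387.01 − $1652.70 = $5734.31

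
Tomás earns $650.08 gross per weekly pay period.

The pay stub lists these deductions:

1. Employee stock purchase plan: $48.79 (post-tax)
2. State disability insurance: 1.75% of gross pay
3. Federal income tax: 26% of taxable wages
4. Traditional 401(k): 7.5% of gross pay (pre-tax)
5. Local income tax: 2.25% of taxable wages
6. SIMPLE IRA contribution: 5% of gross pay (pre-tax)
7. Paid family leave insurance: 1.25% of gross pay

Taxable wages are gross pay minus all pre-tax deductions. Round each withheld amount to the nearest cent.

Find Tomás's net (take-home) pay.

$339.83

SIMPLE IRA contribution: $650.08 × 0.05 = $32.50
Traditional 401(k): $650.08 × 0.075 = $48.76
Pre-tax total = $32.50 + $48.76 = $81.26
Taxable wages = $650.08 − $81.26 = $568.82
Federal income tax: $568.82 × 0.26 = $147.89
Local income tax: $568.82 × 0.0225 = $12.80
Paid family leave insurance: $650.08 × 0.0125 = $8.13
State disability insurance: $650.08 × 0.0175 = $11.38
Employee stock purchase plan: $48.79
Total deductions = $32.50 + $48.76 + $147.89 + $12.80 + $8.13 + $11.38 + $48.79 = $310.25
Net pay = $650.08 − $310.25 = $339.83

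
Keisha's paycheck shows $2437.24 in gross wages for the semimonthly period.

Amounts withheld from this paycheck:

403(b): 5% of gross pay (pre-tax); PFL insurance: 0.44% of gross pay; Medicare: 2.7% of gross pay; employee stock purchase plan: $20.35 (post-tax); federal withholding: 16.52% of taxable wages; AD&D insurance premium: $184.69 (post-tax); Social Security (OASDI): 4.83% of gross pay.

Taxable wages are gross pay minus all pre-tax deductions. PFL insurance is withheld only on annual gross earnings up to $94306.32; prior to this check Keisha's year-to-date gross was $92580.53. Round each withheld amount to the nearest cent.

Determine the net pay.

403(b): $2437.24 × 0.05 = $121.86
Taxable wages = $2437.24 − $121.86 = $2315.38
Federal withholding: $2315.38 × 0.1652 = $382.50
PFL insurance: only $94306.32 − $92580.53 = $1725.79 of this check is subject → $1725.79 × 0.0044 = $7.59
Social Security (OASDI): $2437.24 × 0.0483 = $117.72
Medicare: $2437.24 × 0.027 = $65.81
Employee stock purchase plan: $20.35
AD&D insurance premium: $184.69
Total deductions = $121.86 + $382.50 + $7.59 + $117.72 + $65.81 + $20.35 + $184.69 = $900.52
Net pay = $2437.24 − $900.52 = $1536.72

$1536.72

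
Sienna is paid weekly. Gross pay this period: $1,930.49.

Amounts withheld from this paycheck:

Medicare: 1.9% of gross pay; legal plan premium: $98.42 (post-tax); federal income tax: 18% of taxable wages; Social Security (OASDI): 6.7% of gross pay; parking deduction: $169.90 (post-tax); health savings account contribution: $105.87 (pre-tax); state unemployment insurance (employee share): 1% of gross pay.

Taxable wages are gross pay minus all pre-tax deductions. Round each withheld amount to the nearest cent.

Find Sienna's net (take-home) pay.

Health savings account contribution: $105.87
Taxable wages = $1,930.49 − $105.87 = $1,824.62
Federal income tax: $1,824.62 × 0.18 = $328.43
State unemployment insurance (employee share): $1,930.49 × 0.01 = $19.30
Social Security (OASDI): $1,930.49 × 0.067 = $129.34
Medicare: $1,930.49 × 0.019 = $36.68
Parking deduction: $169.90
Legal plan premium: $98.42
Total deductions = $105.87 + $328.43 + $19.30 + $129.34 + $36.68 + $169.90 + $98.42 = $887.94
Net pay = $1,930.49 − $887.94 = $1,042.55

$1,042.55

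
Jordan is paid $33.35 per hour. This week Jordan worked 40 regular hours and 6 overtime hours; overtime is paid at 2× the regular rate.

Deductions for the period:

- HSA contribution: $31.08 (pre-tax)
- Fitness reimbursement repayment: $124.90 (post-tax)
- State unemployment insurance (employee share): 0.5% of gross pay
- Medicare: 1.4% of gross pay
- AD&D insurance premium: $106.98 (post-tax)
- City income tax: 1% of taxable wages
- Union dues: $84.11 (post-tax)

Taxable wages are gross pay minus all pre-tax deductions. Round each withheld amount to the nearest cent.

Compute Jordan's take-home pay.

$1337.15

Regular pay: 40 × $33.35 = $1334.00
Overtime pay: 6 × $33.35 × 2 = $400.20
Gross pay = $1334.00 + $400.20 = $1734.20
HSA contribution: $31.08
Taxable wages = $1734.20 − $31.08 = $1703.12
City income tax: $1703.12 × 0.01 = $17.03
Medicare: $1734.20 × 0.014 = $24.28
State unemployment insurance (employee share): $1734.20 × 0.005 = $8.67
Fitness reimbursement repayment: $124.90
AD&D insurance premium: $106.98
Union dues: $84.11
Total deductions = $31.08 + $17.03 + $24.28 + $8.67 + $124.90 + $106.98 + $84.11 = $397.05
Net pay = $1734.20 − $397.05 = $1337.15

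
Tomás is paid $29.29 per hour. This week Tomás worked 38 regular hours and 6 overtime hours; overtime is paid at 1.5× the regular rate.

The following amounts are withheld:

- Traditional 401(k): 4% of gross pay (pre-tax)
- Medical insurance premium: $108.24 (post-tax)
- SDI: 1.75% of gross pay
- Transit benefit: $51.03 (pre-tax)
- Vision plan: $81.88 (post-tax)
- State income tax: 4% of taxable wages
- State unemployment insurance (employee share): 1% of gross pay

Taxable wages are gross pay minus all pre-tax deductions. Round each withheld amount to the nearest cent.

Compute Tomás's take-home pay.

Regular pay: 38 × $29.29 = $1113.02
Overtime pay: 6 × $29.29 × 1.5 = $263.61
Gross pay = $1113.02 + $263.61 = $1376.63
Transit benefit: $51.03
Traditional 401(k): $1376.63 × 0.04 = $55.07
Pre-tax total = $51.03 + $55.07 = $106.10
Taxable wages = $1376.63 − $106.10 = $1270.53
State income tax: $1270.53 × 0.04 = $50.82
State unemployment insurance (employee share): $1376.63 × 0.01 = $13.77
SDI: $1376.63 × 0.0175 = $24.09
Vision plan: $81.88
Medical insurance premium: $108.24
Total deductions = $51.03 + $55.07 + $50.82 + $13.77 + $24.09 + $81.88 + $108.24 = $384.90
Net pay = $1376.63 − $384.90 = $991.73

$991.73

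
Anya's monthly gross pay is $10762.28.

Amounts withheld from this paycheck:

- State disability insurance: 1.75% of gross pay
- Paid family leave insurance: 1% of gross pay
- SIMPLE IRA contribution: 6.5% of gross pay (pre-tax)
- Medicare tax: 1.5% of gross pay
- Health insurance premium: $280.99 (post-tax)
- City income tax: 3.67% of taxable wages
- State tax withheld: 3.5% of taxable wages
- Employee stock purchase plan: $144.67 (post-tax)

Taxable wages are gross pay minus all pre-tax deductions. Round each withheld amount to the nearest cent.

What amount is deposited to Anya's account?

$8458.18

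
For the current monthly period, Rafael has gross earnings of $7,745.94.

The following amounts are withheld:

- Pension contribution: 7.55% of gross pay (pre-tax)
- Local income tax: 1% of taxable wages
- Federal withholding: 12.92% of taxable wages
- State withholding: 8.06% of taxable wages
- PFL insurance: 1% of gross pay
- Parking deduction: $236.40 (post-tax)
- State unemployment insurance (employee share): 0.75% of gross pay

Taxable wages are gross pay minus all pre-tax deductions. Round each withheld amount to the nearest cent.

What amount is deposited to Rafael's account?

Pension contribution: $7,745.94 × 0.0755 = $584.82
Taxable wages = $7,745.94 − $584.82 = $7,161.12
Federal withholding: $7,161.12 × 0.1292 = $925.22
State withholding: $7,161.12 × 0.0806 = $577.19
Local income tax: $7,161.12 × 0.01 = $71.61
PFL insurance: $7,745.94 × 0.01 = $77.46
State unemployment insurance (employee share): $7,745.94 × 0.0075 = $58.09
Parking deduction: $236.40
Total deductions = $584.82 + $925.22 + $577.19 + $71.61 + $77.46 + $58.09 + $236.40 = $2,530.79
Net pay = $7,745.94 − $2,530.79 = $5,215.15

$5,215.15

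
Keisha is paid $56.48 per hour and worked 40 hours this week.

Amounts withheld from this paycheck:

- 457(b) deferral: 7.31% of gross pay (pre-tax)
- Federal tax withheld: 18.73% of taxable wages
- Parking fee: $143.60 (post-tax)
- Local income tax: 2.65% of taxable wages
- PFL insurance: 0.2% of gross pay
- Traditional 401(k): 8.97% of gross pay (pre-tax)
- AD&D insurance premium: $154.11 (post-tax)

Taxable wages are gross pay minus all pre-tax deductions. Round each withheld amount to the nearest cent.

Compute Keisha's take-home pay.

$1,184.79

Gross pay: 40 × $56.48 = $2,259.20
457(b) deferral: $2,259.20 × 0.0731 = $165.15
Traditional 401(k): $2,259.20 × 0.0897 = $202.65
Pre-tax total = $165.15 + $202.65 = $367.80
Taxable wages = $2,259.20 − $367.80 = $1,891.40
Federal tax withheld: $1,891.40 × 0.1873 = $354.26
Local income tax: $1,891.40 × 0.0265 = $50.12
PFL insurance: $2,259.20 × 0.002 = $4.52
AD&D insurance premium: $154.11
Parking fee: $143.60
Total deductions = $165.15 + $202.65 + $354.26 + $50.12 + $4.52 + $154.11 + $143.60 = $1,074.41
Net pay = $2,259.20 − $1,074.41 = $1,184.79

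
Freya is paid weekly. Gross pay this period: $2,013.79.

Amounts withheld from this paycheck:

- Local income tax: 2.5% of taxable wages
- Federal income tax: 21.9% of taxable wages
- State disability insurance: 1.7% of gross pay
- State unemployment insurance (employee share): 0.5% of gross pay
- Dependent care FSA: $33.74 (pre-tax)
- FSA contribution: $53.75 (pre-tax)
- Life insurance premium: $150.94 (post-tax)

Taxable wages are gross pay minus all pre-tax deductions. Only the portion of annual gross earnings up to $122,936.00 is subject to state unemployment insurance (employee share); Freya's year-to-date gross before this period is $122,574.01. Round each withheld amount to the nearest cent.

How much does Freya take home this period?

Dependent care FSA: $33.74
FSA contribution: $53.75
Pre-tax total = $33.74 + $53.75 = $87.49
Taxable wages = $2,013.79 − $87.49 = $1,926.30
Local income tax: $1,926.30 × 0.025 = $48.16
Federal income tax: $1,926.30 × 0.219 = $421.86
State unemployment insurance (employee share): only $122,936.00 − $122,574.01 = $361.99 of this check is subject → $361.99 × 0.005 = $1.81
State disability insurance: $2,013.79 × 0.017 = $34.23
Life insurance premium: $150.94
Total deductions = $33.74 + $53.75 + $48.16 + $421.86 + $1.81 + $34.23 + $150.94 = $744.49
Net pay = $2,013.79 − $744.49 = $1,269.30

$1,269.30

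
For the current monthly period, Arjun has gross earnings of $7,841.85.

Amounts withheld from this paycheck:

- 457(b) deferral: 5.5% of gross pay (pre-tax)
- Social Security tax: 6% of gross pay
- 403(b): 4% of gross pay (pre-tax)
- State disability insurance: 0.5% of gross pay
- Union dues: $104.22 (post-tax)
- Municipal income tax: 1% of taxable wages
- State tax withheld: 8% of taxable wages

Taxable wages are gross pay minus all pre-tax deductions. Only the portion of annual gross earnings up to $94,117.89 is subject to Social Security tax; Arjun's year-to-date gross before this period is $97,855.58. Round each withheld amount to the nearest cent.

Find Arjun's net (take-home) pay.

403(b): $7,841.85 × 0.04 = $313.67
457(b) deferral: $7,841.85 × 0.055 = $431.30
Pre-tax total = $313.67 + $431.30 = $744.97
Taxable wages = $7,841.85 − $744.97 = $7,096.88
State tax withheld: $7,096.88 × 0.08 = $567.75
Municipal income tax: $7,096.88 × 0.01 = $70.97
State disability insurance: $7,841.85 × 0.005 = $39.21
Social Security tax: annual cap $94,117.89 already reached (YTD $97,855.58), so $0.00
Union dues: $104.22
Total deductions = $313.67 + $431.30 + $567.75 + $70.97 + $39.21 + $0.00 + $104.22 = $1,527.12
Net pay = $7,841.85 − $1,527.12 = $6,314.73

$6,314.73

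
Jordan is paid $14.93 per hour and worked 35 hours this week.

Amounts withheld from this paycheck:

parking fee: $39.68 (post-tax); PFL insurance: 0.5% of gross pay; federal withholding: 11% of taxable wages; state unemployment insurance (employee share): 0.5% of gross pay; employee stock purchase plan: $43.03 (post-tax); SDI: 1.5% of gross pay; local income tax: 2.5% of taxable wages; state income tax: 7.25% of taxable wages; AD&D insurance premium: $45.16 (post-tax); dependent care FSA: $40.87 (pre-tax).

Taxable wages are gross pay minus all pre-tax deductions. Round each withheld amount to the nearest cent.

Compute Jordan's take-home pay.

$240.81

Gross pay: 35 × $14.93 = $522.55
Dependent care FSA: $40.87
Taxable wages = $522.55 − $40.87 = $481.68
Local income tax: $481.68 × 0.025 = $12.04
State income tax: $481.68 × 0.0725 = $34.92
Federal withholding: $481.68 × 0.11 = $52.98
SDI: $522.55 × 0.015 = $7.84
PFL insurance: $522.55 × 0.005 = $2.61
State unemployment insurance (employee share): $522.55 × 0.005 = $2.61
AD&D insurance premium: $45.16
Parking fee: $39.68
Employee stock purchase plan: $43.03
Total deductions = $40.87 + $12.04 + $34.92 + $52.98 + $7.84 + $2.61 + $2.61 + $45.16 + $39.68 + $43.03 = $281.74
Net pay = $522.55 − $281.74 = $240.81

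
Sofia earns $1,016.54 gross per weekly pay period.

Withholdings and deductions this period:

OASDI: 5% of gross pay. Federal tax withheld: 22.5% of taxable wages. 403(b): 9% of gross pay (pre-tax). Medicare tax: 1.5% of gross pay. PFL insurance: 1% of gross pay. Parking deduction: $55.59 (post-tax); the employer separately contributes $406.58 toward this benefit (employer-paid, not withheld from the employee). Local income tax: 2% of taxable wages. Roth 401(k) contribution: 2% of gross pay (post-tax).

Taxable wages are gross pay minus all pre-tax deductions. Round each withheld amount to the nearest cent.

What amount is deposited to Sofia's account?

$546.24

403(b): $1,016.54 × 0.09 = $91.49
Taxable wages = $1,016.54 − $91.49 = $925.05
Federal tax withheld: $925.05 × 0.225 = $208.14
Local income tax: $925.05 × 0.02 = $18.50
PFL insurance: $1,016.54 × 0.01 = $10.17
Medicare tax: $1,016.54 × 0.015 = $15.25
OASDI: $1,016.54 × 0.05 = $50.83
Roth 401(k) contribution: $1,016.54 × 0.02 = $20.33
Parking deduction: $55.59
(Employer's $406.58 toward parking deduction is not withheld from the employee.)
Total deductions = $91.49 + $208.14 + $18.50 + $10.17 + $15.25 + $50.83 + $20.33 + $55.59 = $470.30
Net pay = $1,016.54 − $470.30 = $546.24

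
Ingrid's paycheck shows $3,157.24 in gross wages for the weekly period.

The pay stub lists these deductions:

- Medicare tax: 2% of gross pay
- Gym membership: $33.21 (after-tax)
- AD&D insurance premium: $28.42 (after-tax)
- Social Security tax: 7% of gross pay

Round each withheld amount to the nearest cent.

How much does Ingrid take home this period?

Medicare tax: $3,157.24 × 0.02 = $63.14
Social Security tax: $3,157.24 × 0.07 = $221.01
Gym membership: $33.21
AD&D insurance premium: $28.42
Total deductions = $63.14 + $221.01 + $33.21 + $28.42 = $345.78
Net pay = $3,157.24 − $345.78 = $2,811.46

$2,811.46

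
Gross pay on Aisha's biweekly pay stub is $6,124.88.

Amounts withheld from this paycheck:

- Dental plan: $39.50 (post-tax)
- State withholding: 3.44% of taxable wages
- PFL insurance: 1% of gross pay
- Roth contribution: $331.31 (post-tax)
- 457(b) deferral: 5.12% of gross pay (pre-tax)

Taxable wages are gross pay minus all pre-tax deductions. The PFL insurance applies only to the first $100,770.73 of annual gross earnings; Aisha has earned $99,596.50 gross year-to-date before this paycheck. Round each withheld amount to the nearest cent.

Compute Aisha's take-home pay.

457(b) deferral: $6,124.88 × 0.0512 = $313.59
Taxable wages = $6,124.88 − $313.59 = $5,811.29
State withholding: $5,811.29 × 0.0344 = $199.91
PFL insurance: only $100,770.73 − $99,596.50 = $1,174.23 of this check is subject → $1,174.23 × 0.01 = $11.74
Roth contribution: $331.31
Dental plan: $39.50
Total deductions = $313.59 + $199.91 + $11.74 + $331.31 + $39.50 = $896.05
Net pay = $6,124.88 − $896.05 = $5,228.83

$5,228.83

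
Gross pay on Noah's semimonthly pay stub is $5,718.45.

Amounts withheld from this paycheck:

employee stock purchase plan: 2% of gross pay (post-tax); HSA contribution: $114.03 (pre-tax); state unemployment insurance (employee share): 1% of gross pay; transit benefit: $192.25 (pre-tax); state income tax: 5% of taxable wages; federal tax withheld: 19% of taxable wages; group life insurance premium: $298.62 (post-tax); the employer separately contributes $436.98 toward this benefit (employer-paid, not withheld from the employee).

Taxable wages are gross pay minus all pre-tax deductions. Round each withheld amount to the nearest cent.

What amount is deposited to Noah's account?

$3,643.08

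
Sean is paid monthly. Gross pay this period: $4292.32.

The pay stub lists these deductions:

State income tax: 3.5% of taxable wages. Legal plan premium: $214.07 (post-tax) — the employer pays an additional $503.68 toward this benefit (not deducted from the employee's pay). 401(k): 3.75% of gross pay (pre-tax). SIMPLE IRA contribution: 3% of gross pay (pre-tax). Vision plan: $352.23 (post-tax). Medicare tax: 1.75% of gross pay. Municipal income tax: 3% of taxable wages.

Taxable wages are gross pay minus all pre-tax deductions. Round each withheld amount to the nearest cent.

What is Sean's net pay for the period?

SIMPLE IRA contribution: $4292.32 × 0.03 = $128.77
401(k): $4292.32 × 0.0375 = $160.96
Pre-tax total = $128.77 + $160.96 = $289.73
Taxable wages = $4292.32 − $289.73 = $4002.59
Municipal income tax: $4002.59 × 0.03 = $120.08
State income tax: $4002.59 × 0.035 = $140.09
Medicare tax: $4292.32 × 0.0175 = $75.12
Vision plan: $352.23
Legal plan premium: $214.07
(Employer's $503.68 toward legal plan premium is not withheld from the employee.)
Total deductions = $128.77 + $160.96 + $120.08 + $140.09 + $75.12 + $352.23 + $214.07 = $1191.32
Net pay = $4292.32 − $1191.32 = $3101.00

$3101.00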